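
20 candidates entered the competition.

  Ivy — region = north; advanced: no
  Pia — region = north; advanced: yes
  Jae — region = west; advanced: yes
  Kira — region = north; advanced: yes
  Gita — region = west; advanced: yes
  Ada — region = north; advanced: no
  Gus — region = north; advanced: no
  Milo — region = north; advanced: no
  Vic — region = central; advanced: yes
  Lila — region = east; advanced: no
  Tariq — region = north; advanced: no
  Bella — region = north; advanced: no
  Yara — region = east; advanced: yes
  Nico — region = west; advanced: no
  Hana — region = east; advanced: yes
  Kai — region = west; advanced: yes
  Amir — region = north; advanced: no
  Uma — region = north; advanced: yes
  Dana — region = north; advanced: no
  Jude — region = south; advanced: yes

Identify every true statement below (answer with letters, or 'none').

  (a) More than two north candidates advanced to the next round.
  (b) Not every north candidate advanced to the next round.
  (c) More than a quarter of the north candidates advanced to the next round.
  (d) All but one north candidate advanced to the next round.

|A| = 11, |A ∩ B| = 3, |A ∖ B| = 8.
(a) |A ∩ B| > 2: holds.
(b) A ⊄ B (|A ∖ B| ≥ 1): holds.
(c) |A ∩ B| / |A| > 1/4: holds.
(d) |A ∖ B| = 1: fails.

(a), (b), (c)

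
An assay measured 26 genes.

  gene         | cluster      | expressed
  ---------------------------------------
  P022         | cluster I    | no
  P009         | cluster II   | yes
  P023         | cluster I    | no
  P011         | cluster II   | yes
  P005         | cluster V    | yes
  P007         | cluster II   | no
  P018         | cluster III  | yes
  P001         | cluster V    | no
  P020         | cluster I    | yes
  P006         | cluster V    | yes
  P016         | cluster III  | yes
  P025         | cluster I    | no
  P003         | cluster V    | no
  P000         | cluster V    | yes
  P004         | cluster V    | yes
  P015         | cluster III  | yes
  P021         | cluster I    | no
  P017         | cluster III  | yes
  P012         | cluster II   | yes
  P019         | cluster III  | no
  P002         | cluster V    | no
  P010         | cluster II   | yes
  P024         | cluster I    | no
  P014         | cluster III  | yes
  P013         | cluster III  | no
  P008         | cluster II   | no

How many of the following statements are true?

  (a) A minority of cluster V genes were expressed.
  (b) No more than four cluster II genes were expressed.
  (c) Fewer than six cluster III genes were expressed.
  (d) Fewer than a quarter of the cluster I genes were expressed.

(a) cluster V: |A| = 7, |A ∩ B| = 4; needs |A ∩ B| < |A ∖ B| — false.
(b) cluster II: |A| = 6, |A ∩ B| = 4; needs |A ∩ B| ≤ 4 — true.
(c) cluster III: |A| = 7, |A ∩ B| = 5; needs |A ∩ B| < 6 — true.
(d) cluster I: |A| = 6, |A ∩ B| = 1; needs |A ∩ B| / |A| < 1/4 — true.

3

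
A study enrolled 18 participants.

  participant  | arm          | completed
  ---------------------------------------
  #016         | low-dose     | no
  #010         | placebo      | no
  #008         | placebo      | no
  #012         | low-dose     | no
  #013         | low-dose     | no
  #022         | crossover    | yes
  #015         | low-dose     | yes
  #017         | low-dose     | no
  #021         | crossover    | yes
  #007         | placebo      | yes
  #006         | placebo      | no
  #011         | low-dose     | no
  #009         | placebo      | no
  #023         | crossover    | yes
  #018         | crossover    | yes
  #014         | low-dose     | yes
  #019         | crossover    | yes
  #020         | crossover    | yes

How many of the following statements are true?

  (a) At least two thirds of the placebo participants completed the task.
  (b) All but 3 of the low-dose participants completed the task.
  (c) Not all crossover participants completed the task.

0

(a) placebo: |A| = 5, |A ∩ B| = 1; needs |A ∩ B| / |A| ≥ 2/3 — false.
(b) low-dose: |A| = 7, |A ∩ B| = 2; needs |A ∖ B| = 3 — false.
(c) crossover: |A| = 6, |A ∩ B| = 6; needs A ⊄ B (|A ∖ B| ≥ 1) — false.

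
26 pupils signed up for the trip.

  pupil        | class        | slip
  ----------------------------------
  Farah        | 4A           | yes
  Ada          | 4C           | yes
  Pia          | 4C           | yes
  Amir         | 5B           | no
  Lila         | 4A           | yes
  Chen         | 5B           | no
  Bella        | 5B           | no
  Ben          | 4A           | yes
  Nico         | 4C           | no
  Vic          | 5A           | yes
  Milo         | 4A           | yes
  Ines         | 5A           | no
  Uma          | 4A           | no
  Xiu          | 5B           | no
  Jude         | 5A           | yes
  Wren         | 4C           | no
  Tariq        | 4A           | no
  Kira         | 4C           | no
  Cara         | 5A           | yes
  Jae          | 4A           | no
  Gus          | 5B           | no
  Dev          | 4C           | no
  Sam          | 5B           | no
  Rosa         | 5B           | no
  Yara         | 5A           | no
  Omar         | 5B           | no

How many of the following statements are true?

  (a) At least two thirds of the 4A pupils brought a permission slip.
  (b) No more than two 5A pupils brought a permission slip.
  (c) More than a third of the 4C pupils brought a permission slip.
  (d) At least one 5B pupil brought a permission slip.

(a) 4A: |A| = 7, |A ∩ B| = 4; needs |A ∩ B| / |A| ≥ 2/3 — false.
(b) 5A: |A| = 5, |A ∩ B| = 3; needs |A ∩ B| ≤ 2 — false.
(c) 4C: |A| = 6, |A ∩ B| = 2; needs |A ∩ B| / |A| > 1/3 — false.
(d) 5B: |A| = 8, |A ∩ B| = 0; needs A ∩ B ≠ ∅ (|A ∩ B| ≥ 1) — false.

0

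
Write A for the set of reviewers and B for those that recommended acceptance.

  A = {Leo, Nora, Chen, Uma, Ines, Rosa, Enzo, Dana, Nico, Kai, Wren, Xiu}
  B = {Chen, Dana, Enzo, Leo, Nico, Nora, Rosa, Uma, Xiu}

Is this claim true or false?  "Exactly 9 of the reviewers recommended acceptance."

The determiner here denotes the relation: |A ∩ B| = 9.
A (the restrictor) = {Leo, Nora, Chen, Uma, Ines, Rosa, Enzo, Dana, Nico, Kai, Wren, Xiu}, |A| = 12.
A ∩ B = {Leo, Nora, Chen, Uma, Rosa, Enzo, Dana, Nico, Xiu}, so |A ∩ B| = 9.
|A ∩ B| = 9, so the statement is true.

True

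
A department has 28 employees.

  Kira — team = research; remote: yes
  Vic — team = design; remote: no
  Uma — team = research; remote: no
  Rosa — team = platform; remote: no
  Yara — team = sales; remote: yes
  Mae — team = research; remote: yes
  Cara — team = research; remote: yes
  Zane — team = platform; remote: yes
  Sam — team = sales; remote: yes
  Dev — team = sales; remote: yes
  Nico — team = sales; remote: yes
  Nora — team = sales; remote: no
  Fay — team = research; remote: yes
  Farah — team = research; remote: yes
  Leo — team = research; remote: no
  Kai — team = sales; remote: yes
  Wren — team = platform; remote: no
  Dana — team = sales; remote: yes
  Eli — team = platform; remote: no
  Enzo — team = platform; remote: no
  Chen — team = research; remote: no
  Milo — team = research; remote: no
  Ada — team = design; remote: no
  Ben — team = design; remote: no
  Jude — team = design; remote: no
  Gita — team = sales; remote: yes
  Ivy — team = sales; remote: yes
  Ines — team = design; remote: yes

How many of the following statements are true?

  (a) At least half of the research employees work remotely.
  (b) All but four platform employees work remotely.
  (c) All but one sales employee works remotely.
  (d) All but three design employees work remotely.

(a) research: |A| = 9, |A ∩ B| = 5; needs |A ∩ B| ≥ |A ∖ B| — true.
(b) platform: |A| = 5, |A ∩ B| = 1; needs |A ∖ B| = 4 — true.
(c) sales: |A| = 9, |A ∩ B| = 8; needs |A ∖ B| = 1 — true.
(d) design: |A| = 5, |A ∩ B| = 1; needs |A ∖ B| = 3 — false.

3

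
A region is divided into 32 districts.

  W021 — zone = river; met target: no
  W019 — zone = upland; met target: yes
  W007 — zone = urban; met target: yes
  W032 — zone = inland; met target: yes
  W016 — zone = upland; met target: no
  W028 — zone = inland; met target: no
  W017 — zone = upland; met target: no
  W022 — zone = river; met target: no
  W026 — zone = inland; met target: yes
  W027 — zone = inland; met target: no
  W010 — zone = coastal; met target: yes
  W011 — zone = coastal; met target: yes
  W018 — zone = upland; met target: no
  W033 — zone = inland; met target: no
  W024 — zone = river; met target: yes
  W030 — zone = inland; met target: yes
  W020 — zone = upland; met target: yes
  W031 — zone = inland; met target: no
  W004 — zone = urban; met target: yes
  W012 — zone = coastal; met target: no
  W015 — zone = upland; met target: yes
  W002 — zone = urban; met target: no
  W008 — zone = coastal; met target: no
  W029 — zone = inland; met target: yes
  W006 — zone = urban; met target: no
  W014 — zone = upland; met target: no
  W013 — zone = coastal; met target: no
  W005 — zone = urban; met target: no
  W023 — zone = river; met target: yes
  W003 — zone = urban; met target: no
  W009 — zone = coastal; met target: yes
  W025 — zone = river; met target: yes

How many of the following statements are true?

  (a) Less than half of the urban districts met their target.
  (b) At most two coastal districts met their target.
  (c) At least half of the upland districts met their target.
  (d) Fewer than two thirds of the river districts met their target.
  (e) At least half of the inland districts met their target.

(a) urban: |A| = 6, |A ∩ B| = 2; needs |A ∩ B| < |A ∖ B| — true.
(b) coastal: |A| = 6, |A ∩ B| = 3; needs |A ∩ B| ≤ 2 — false.
(c) upland: |A| = 7, |A ∩ B| = 3; needs |A ∩ B| ≥ |A ∖ B| — false.
(d) river: |A| = 5, |A ∩ B| = 3; needs |A ∩ B| / |A| < 2/3 — true.
(e) inland: |A| = 8, |A ∩ B| = 4; needs |A ∩ B| ≥ |A ∖ B| — true.

3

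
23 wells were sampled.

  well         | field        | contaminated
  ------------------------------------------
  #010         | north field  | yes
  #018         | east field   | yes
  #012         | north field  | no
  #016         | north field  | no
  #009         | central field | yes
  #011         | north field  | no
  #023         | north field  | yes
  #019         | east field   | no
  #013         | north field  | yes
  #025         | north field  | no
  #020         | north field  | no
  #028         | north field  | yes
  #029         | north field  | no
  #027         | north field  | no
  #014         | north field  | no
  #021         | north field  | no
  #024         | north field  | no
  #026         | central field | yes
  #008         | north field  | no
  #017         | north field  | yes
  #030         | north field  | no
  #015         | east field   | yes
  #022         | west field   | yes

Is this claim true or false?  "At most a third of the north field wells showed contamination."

The determiner here denotes the relation: |A ∩ B| / |A| ≤ 1/3.
|A| = 17, |A ∩ B| = 5, |A ∖ B| = 12.
|A ∩ B|/|A| = 5/17, so the statement is true.

True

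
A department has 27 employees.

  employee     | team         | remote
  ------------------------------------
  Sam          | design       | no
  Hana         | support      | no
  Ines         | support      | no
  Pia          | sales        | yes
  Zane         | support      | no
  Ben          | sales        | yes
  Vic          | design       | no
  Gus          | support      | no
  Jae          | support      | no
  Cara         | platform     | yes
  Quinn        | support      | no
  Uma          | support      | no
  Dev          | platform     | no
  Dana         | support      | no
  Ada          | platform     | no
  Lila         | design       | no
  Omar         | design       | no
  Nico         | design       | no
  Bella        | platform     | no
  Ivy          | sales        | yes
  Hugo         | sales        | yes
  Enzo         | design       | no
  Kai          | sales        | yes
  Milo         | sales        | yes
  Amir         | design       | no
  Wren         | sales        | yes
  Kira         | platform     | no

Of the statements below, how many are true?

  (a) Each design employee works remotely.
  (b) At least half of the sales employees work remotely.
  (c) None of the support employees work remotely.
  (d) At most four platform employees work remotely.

(a) design: |A| = 7, |A ∩ B| = 0; needs A ⊆ B, i.e. every element of A is in B (|A ∖ B| = 0) — false.
(b) sales: |A| = 7, |A ∩ B| = 7; needs |A ∩ B| ≥ |A ∖ B| — true.
(c) support: |A| = 8, |A ∩ B| = 0; needs A ∩ B = ∅ (|A ∩ B| = 0) — true.
(d) platform: |A| = 5, |A ∩ B| = 1; needs |A ∩ B| ≤ 4 — true.

3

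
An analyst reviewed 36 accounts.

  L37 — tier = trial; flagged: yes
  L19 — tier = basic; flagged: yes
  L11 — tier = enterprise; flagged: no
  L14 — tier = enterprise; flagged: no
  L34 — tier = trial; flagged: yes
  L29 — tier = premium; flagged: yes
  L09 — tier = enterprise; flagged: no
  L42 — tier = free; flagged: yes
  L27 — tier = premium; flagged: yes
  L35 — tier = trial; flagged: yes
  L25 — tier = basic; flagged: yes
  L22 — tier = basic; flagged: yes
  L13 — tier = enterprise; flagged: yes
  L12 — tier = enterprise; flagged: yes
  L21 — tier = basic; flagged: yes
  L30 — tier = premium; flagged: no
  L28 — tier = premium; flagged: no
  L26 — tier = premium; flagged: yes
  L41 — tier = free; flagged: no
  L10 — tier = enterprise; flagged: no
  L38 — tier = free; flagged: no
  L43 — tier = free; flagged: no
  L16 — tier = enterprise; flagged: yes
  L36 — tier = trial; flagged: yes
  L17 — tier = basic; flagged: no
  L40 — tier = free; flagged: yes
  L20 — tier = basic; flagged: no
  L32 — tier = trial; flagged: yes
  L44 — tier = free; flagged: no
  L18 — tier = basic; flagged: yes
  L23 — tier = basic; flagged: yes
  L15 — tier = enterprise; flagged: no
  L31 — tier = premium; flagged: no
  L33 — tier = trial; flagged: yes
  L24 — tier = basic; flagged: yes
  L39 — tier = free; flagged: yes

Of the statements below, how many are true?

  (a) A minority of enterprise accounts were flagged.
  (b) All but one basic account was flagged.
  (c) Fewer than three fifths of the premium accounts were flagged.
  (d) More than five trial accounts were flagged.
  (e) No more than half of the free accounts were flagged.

(a) enterprise: |A| = 8, |A ∩ B| = 3; needs |A ∩ B| < |A ∖ B| — true.
(b) basic: |A| = 9, |A ∩ B| = 7; needs |A ∖ B| = 1 — false.
(c) premium: |A| = 6, |A ∩ B| = 3; needs |A ∩ B| / |A| < 3/5 — true.
(d) trial: |A| = 6, |A ∩ B| = 6; needs |A ∩ B| > 5 — true.
(e) free: |A| = 7, |A ∩ B| = 3; needs |A ∩ B| ≤ |A ∖ B| — true.

4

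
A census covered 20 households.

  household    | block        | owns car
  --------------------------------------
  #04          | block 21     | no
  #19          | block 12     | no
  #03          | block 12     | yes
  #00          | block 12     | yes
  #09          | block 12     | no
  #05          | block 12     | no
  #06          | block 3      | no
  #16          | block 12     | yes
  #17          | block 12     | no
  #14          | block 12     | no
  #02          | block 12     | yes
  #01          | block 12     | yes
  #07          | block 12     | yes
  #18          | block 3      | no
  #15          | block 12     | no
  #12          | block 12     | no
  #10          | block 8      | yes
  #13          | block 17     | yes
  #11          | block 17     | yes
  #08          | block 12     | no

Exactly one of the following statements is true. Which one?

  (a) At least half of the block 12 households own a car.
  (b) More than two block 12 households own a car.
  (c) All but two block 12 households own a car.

(b)

|A| = 14, |A ∩ B| = 6, |A ∖ B| = 8.
(a) requires |A ∩ B| ≥ |A ∖ B|: false.
(b) requires |A ∩ B| > 2: true.
(c) requires |A ∖ B| = 2: false.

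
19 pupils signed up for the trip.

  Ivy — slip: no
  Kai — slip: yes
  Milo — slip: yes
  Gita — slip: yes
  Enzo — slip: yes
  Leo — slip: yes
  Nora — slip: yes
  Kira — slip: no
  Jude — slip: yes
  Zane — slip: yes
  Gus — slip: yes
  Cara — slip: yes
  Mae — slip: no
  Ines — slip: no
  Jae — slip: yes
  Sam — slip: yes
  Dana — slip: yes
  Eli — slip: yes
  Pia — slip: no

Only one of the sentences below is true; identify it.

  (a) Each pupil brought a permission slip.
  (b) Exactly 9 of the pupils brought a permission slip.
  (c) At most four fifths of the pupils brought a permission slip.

|A| = 19, |A ∩ B| = 14, |A ∖ B| = 5.
(a) requires A ⊆ B, i.e. every element of A is in B (|A ∖ B| = 0): false.
(b) requires |A ∩ B| = 9: false.
(c) requires |A ∩ B| / |A| ≤ 4/5: true.

(c)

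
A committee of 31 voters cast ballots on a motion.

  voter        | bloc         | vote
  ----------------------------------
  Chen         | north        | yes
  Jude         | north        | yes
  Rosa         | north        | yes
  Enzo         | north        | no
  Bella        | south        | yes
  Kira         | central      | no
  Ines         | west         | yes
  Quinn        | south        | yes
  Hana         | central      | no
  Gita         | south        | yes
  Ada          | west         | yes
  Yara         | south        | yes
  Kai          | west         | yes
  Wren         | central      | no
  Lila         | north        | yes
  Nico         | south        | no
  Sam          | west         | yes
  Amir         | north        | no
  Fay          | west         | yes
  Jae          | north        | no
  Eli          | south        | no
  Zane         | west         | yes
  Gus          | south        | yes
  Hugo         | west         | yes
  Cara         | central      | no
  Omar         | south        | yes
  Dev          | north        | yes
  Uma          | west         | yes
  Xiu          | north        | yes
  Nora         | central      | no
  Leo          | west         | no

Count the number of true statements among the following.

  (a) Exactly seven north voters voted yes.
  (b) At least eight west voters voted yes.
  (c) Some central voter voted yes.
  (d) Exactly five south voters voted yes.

1

(a) north: |A| = 9, |A ∩ B| = 6; needs |A ∩ B| = 7 — false.
(b) west: |A| = 9, |A ∩ B| = 8; needs |A ∩ B| ≥ 8 — true.
(c) central: |A| = 5, |A ∩ B| = 0; needs A ∩ B ≠ ∅ (|A ∩ B| ≥ 1) — false.
(d) south: |A| = 8, |A ∩ B| = 6; needs |A ∩ B| = 5 — false.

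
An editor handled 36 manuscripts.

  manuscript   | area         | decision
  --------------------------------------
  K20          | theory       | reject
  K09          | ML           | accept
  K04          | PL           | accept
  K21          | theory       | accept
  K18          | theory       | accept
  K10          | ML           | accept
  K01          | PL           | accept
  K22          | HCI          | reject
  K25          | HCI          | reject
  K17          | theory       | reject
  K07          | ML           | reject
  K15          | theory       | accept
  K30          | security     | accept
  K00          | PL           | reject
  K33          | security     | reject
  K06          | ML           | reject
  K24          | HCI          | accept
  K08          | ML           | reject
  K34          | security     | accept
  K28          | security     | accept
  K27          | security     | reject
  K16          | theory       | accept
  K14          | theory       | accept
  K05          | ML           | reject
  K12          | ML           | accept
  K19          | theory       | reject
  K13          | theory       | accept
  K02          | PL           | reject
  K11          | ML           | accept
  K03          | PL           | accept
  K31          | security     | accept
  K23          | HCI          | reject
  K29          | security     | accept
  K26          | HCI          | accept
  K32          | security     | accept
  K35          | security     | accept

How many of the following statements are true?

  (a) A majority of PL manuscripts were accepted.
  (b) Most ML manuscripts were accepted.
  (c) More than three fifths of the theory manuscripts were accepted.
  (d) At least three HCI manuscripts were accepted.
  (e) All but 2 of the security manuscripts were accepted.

3

(a) PL: |A| = 5, |A ∩ B| = 3; needs |A ∩ B| > |A ∖ B| — true.
(b) ML: |A| = 8, |A ∩ B| = 4; needs |A ∩ B| > |A ∖ B| — false.
(c) theory: |A| = 9, |A ∩ B| = 6; needs |A ∩ B| / |A| > 3/5 — true.
(d) HCI: |A| = 5, |A ∩ B| = 2; needs |A ∩ B| ≥ 3 — false.
(e) security: |A| = 9, |A ∩ B| = 7; needs |A ∖ B| = 2 — true.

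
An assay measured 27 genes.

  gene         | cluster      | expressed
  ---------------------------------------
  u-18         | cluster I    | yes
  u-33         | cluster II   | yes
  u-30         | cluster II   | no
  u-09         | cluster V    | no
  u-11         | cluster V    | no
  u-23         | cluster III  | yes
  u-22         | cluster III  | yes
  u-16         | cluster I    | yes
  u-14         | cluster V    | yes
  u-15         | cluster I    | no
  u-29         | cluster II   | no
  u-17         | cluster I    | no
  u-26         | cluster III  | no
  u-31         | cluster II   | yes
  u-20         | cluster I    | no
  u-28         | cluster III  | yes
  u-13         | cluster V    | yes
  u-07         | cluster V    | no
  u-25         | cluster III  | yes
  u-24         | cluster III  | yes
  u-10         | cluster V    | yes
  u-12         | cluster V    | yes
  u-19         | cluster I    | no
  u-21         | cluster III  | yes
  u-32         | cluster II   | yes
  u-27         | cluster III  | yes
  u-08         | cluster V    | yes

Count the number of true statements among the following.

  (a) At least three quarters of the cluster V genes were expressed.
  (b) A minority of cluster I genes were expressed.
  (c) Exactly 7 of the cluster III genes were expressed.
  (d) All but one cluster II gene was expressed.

2

(a) cluster V: |A| = 8, |A ∩ B| = 5; needs |A ∩ B| / |A| ≥ 3/4 — false.
(b) cluster I: |A| = 6, |A ∩ B| = 2; needs |A ∩ B| < |A ∖ B| — true.
(c) cluster III: |A| = 8, |A ∩ B| = 7; needs |A ∩ B| = 7 — true.
(d) cluster II: |A| = 5, |A ∩ B| = 3; needs |A ∖ B| = 1 — false.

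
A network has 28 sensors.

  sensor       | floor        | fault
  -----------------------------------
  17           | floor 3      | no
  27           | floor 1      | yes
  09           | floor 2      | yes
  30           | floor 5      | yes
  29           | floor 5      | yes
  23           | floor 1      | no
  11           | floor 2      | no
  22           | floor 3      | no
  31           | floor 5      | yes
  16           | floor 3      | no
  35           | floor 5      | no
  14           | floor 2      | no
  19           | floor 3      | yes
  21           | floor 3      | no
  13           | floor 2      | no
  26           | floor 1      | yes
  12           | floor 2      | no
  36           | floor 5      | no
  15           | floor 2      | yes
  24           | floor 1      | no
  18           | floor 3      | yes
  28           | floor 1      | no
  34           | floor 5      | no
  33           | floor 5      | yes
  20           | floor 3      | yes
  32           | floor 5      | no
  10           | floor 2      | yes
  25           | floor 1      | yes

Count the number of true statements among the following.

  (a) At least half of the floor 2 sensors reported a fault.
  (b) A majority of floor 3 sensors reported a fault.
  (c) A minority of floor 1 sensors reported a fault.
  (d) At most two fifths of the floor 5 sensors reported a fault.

(a) floor 2: |A| = 7, |A ∩ B| = 3; needs |A ∩ B| ≥ |A ∖ B| — false.
(b) floor 3: |A| = 7, |A ∩ B| = 3; needs |A ∩ B| > |A ∖ B| — false.
(c) floor 1: |A| = 6, |A ∩ B| = 3; needs |A ∩ B| < |A ∖ B| — false.
(d) floor 5: |A| = 8, |A ∩ B| = 4; needs |A ∩ B| / |A| ≤ 2/5 — false.

0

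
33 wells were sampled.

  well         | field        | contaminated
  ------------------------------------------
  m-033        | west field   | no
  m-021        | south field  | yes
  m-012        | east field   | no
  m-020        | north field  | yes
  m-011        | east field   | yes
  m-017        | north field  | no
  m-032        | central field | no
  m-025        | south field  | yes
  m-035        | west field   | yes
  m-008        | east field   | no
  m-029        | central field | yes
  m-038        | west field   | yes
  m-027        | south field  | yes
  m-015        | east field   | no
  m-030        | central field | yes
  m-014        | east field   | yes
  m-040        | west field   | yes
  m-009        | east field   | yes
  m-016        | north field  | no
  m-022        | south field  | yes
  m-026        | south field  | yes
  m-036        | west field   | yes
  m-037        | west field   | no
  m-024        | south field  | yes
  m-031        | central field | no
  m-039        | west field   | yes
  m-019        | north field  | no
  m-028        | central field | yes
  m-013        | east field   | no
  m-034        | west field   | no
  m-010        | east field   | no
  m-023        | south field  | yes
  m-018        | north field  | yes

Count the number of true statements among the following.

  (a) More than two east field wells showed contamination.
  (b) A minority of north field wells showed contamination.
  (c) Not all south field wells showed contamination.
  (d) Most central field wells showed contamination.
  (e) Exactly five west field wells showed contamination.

(a) east field: |A| = 8, |A ∩ B| = 3; needs |A ∩ B| > 2 — true.
(b) north field: |A| = 5, |A ∩ B| = 2; needs |A ∩ B| < |A ∖ B| — true.
(c) south field: |A| = 7, |A ∩ B| = 7; needs A ⊄ B (|A ∖ B| ≥ 1) — false.
(d) central field: |A| = 5, |A ∩ B| = 3; needs |A ∩ B| > |A ∖ B| — true.
(e) west field: |A| = 8, |A ∩ B| = 5; needs |A ∩ B| = 5 — true.

4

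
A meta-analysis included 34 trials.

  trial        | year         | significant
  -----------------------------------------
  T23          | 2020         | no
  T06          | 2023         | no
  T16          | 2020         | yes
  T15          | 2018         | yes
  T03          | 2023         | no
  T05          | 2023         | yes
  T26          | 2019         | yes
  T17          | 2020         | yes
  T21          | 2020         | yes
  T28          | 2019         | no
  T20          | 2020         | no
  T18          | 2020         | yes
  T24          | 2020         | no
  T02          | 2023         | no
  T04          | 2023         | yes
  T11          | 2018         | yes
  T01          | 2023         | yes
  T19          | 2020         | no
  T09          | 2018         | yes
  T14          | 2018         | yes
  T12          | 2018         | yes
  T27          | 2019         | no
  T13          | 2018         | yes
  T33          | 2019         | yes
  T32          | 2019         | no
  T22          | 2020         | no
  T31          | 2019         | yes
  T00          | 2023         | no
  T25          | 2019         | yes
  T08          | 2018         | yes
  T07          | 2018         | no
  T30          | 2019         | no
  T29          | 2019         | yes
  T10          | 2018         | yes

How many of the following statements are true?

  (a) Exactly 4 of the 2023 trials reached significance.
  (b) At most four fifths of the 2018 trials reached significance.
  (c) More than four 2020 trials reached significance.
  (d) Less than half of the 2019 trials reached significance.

0

(a) 2023: |A| = 7, |A ∩ B| = 3; needs |A ∩ B| = 4 — false.
(b) 2018: |A| = 9, |A ∩ B| = 8; needs |A ∩ B| / |A| ≤ 4/5 — false.
(c) 2020: |A| = 9, |A ∩ B| = 4; needs |A ∩ B| > 4 — false.
(d) 2019: |A| = 9, |A ∩ B| = 5; needs |A ∩ B| < |A ∖ B| — false.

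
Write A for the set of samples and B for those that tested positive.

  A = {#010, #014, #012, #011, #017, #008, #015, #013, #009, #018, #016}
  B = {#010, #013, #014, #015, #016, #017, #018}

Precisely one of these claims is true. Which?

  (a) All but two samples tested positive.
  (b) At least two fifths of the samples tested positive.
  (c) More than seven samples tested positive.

|A| = 11, |A ∩ B| = 7, |A ∖ B| = 4.
(a) requires |A ∖ B| = 2: false.
(b) requires |A ∩ B| / |A| ≥ 2/5: true.
(c) requires |A ∩ B| > 7: false.

(b)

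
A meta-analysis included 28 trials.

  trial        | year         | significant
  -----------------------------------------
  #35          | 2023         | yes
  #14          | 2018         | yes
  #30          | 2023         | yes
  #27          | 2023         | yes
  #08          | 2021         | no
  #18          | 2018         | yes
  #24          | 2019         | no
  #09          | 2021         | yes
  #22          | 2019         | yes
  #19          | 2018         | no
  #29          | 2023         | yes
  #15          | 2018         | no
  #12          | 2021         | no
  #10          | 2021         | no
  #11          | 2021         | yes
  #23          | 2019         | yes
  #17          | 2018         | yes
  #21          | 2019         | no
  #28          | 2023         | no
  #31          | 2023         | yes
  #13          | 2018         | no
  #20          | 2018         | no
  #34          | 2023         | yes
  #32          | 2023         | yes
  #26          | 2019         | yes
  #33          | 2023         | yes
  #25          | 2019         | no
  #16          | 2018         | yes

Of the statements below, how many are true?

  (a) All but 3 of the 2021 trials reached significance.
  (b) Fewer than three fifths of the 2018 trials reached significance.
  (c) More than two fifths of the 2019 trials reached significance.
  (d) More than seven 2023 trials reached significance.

4

(a) 2021: |A| = 5, |A ∩ B| = 2; needs |A ∖ B| = 3 — true.
(b) 2018: |A| = 8, |A ∩ B| = 4; needs |A ∩ B| / |A| < 3/5 — true.
(c) 2019: |A| = 6, |A ∩ B| = 3; needs |A ∩ B| / |A| > 2/5 — true.
(d) 2023: |A| = 9, |A ∩ B| = 8; needs |A ∩ B| > 7 — true.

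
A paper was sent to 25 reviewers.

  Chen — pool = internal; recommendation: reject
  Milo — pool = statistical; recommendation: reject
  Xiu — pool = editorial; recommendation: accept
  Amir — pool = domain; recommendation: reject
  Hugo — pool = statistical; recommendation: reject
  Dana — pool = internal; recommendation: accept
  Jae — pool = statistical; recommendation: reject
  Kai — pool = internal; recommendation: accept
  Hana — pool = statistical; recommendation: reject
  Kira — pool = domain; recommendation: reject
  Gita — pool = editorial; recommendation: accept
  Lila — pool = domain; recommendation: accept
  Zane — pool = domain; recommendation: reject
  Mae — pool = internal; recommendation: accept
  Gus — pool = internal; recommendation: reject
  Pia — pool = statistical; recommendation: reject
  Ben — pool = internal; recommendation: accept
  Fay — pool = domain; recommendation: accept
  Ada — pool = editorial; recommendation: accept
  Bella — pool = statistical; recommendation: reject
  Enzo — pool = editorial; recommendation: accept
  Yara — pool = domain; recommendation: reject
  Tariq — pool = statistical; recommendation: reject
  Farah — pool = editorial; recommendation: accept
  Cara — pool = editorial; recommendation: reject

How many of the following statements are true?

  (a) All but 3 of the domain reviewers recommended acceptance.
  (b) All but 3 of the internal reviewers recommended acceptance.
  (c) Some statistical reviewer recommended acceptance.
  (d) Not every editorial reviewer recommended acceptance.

1

(a) domain: |A| = 6, |A ∩ B| = 2; needs |A ∖ B| = 3 — false.
(b) internal: |A| = 6, |A ∩ B| = 4; needs |A ∖ B| = 3 — false.
(c) statistical: |A| = 7, |A ∩ B| = 0; needs A ∩ B ≠ ∅ (|A ∩ B| ≥ 1) — false.
(d) editorial: |A| = 6, |A ∩ B| = 5; needs A ⊄ B (|A ∖ B| ≥ 1) — true.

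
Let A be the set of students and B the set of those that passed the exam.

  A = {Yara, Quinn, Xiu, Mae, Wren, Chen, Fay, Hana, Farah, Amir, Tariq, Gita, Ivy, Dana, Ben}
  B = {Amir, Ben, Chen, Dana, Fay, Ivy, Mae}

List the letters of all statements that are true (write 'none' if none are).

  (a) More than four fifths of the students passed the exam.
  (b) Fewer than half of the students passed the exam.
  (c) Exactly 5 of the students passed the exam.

(b)

|A| = 15, |A ∩ B| = 7, |A ∖ B| = 8.
(a) |A ∩ B| / |A| > 4/5: fails.
(b) |A ∩ B| < |A ∖ B|: holds.
(c) |A ∩ B| = 5: fails.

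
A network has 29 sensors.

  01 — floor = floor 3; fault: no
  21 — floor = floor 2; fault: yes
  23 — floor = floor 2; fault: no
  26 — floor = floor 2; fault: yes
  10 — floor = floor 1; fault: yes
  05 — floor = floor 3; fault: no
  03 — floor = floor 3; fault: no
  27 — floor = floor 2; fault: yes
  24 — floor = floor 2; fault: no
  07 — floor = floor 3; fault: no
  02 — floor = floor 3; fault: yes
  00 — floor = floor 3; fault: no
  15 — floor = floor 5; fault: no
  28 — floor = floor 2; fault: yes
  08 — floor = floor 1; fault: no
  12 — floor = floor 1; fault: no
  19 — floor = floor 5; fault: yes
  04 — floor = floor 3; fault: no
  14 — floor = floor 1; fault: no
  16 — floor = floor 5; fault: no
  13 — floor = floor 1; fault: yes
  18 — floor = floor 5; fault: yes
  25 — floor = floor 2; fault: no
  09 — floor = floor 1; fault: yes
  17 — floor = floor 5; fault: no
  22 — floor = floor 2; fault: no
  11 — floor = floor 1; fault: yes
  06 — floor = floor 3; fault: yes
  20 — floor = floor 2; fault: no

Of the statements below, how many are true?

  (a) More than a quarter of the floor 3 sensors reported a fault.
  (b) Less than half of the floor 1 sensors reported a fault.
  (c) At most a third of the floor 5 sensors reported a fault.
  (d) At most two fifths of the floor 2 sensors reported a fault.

(a) floor 3: |A| = 8, |A ∩ B| = 2; needs |A ∩ B| / |A| > 1/4 — false.
(b) floor 1: |A| = 7, |A ∩ B| = 4; needs |A ∩ B| < |A ∖ B| — false.
(c) floor 5: |A| = 5, |A ∩ B| = 2; needs |A ∩ B| / |A| ≤ 1/3 — false.
(d) floor 2: |A| = 9, |A ∩ B| = 4; needs |A ∩ B| / |A| ≤ 2/5 — false.

0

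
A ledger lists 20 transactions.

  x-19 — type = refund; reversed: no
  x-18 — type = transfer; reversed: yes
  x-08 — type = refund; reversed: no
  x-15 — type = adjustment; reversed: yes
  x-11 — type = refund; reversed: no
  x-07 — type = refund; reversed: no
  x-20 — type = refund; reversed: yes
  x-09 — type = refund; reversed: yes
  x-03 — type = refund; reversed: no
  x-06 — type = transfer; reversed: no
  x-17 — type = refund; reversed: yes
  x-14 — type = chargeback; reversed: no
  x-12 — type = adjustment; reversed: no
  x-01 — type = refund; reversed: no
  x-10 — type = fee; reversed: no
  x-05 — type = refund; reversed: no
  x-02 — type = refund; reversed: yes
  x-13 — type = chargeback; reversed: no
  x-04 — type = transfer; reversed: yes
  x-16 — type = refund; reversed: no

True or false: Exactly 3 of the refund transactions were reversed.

Truth condition: |A ∩ B| = 3.
A (the restrictor) = {x-19, x-08, x-11, x-07, x-20, x-09, x-03, x-17, x-01, x-05, x-02, x-16}, |A| = 12.
A ∩ B = {x-20, x-09, x-17, x-02}, so |A ∩ B| = 4.
|A ∩ B| = 4, so the statement is false.

False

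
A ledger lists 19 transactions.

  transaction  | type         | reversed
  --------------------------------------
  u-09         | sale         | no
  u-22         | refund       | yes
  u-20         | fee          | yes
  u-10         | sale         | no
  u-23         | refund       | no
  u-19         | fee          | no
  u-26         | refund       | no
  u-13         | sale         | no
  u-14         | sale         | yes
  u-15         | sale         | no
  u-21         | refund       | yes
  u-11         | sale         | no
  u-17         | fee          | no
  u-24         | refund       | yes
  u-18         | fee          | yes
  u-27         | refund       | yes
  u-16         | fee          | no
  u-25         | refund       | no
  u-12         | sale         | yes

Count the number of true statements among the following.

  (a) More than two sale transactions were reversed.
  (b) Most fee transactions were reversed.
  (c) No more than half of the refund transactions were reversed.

0

(a) sale: |A| = 7, |A ∩ B| = 2; needs |A ∩ B| > 2 — false.
(b) fee: |A| = 5, |A ∩ B| = 2; needs |A ∩ B| > |A ∖ B| — false.
(c) refund: |A| = 7, |A ∩ B| = 4; needs |A ∩ B| ≤ |A ∖ B| — false.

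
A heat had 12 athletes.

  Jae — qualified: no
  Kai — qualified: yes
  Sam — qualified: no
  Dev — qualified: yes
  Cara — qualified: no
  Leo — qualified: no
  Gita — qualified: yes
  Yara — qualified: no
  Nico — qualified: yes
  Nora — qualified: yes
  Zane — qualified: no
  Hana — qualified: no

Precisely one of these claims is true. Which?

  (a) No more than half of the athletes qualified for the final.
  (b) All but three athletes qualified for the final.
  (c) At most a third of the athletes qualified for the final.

|A| = 12, |A ∩ B| = 5, |A ∖ B| = 7.
(a) requires |A ∩ B| ≤ |A ∖ B|: true.
(b) requires |A ∖ B| = 3: false.
(c) requires |A ∩ B| / |A| ≤ 1/3: false.

(a)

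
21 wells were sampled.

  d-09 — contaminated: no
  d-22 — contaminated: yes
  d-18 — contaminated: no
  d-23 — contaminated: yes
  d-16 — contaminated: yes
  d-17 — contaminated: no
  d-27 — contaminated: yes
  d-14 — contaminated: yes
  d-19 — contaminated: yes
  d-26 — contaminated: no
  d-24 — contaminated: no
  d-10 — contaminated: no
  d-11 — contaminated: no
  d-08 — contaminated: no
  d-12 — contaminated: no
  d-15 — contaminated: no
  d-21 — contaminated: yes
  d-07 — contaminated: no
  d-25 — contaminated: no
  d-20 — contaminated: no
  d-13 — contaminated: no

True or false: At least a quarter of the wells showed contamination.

The determiner here denotes the relation: |A ∩ B| / |A| ≥ 1/4.
|A| = 21, |A ∩ B| = 7, |A ∖ B| = 14.
|A ∩ B|/|A| = 7/21, so the statement is true.

True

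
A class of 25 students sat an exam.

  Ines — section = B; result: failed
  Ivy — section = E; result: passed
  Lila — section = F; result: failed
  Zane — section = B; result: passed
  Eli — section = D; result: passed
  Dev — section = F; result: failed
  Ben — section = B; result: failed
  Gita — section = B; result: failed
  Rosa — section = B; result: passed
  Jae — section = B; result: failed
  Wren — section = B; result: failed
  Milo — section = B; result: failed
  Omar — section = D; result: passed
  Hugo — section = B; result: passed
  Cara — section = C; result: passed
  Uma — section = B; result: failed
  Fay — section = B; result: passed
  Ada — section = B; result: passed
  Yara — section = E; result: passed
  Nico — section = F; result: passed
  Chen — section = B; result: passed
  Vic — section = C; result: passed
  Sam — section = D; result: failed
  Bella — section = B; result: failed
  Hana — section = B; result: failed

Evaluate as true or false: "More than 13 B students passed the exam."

'More than 13 B students passed the exam' holds iff |A ∩ B| > 13.
|A| = 15, |A ∩ B| = 6, |A ∖ B| = 9.
|A ∩ B| = 6, so the statement is false.

False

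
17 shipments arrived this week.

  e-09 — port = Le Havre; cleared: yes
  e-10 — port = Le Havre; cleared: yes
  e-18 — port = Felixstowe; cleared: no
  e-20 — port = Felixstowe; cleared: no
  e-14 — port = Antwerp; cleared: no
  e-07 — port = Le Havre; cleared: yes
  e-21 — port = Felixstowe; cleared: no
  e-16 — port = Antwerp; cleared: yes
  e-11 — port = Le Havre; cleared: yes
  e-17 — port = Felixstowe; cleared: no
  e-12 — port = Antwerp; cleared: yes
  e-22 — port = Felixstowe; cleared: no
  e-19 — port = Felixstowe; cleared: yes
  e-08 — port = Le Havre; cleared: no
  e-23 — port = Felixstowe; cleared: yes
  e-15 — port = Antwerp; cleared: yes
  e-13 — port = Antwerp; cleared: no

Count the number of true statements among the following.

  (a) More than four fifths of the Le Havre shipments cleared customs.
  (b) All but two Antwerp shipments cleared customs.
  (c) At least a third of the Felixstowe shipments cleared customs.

1

(a) Le Havre: |A| = 5, |A ∩ B| = 4; needs |A ∩ B| / |A| > 4/5 — false.
(b) Antwerp: |A| = 5, |A ∩ B| = 3; needs |A ∖ B| = 2 — true.
(c) Felixstowe: |A| = 7, |A ∩ B| = 2; needs |A ∩ B| / |A| ≥ 1/3 — false.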